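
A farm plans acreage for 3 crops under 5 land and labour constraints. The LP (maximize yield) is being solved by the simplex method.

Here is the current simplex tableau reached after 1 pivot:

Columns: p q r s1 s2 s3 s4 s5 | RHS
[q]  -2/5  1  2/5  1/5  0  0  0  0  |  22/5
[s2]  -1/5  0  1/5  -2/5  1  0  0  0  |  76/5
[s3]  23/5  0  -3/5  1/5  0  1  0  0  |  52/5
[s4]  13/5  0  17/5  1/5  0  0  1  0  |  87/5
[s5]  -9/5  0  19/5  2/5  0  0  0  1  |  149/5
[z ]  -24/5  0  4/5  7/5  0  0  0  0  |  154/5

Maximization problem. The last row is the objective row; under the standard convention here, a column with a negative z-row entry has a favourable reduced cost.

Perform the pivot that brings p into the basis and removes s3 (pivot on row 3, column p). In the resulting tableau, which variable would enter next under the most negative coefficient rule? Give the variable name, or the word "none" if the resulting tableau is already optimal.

Pivot element 23/5. New z-row = old z-row − (-24/5)·(row 3/(23/5)).
Updated z-row coefficients: p: 0, q: 0, r: 4/23, s1: 37/23, s2: 0, s3: 24/23, s4: 0, s5: 0.
No coefficient is strictly negative; the tableau after this pivot is optimal.

none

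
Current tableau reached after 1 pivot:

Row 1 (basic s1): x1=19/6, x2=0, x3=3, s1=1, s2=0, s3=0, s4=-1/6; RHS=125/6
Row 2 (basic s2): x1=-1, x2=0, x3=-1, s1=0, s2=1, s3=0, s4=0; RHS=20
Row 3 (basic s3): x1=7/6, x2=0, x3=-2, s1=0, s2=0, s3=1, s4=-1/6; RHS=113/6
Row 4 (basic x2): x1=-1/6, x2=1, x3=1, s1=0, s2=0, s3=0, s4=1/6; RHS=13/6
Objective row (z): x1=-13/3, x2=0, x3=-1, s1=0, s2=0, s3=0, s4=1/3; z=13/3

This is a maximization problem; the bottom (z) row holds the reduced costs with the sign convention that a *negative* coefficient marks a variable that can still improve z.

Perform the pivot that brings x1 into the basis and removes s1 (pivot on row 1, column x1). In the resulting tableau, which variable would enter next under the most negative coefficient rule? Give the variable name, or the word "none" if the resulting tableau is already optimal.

Pivot element 19/6. New z-row = old z-row − (-13/3)·(row 1/(19/6)).
Updated z-row coefficients: x1: 0, x2: 0, x3: 59/19, s1: 26/19, s2: 0, s3: 0, s4: 2/19.
No coefficient is strictly negative; the tableau after this pivot is optimal.

none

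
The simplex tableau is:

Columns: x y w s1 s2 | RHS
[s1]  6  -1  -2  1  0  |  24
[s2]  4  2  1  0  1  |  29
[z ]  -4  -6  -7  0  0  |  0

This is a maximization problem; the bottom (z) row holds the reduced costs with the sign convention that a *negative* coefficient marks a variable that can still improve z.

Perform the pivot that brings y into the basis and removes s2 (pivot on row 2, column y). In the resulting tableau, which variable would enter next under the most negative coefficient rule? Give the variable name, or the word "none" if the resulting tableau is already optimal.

w

Pivot element 2. New z-row = old z-row − (-6)·(row 2/2).
Updated z-row coefficients: x: 8, y: 0, w: -4, s1: 0, s2: 3.
The most negative is -4 in column w, so w would enter next.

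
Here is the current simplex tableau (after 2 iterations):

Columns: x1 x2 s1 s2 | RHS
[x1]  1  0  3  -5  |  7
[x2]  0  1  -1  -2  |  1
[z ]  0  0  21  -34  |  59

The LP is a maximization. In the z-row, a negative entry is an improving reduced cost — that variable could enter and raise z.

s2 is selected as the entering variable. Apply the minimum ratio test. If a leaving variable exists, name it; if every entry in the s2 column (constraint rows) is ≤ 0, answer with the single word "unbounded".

unbounded

s2-column entries: row 1: -5, row 2: -2. All ≤ 0, so s2 can increase without bound; the LP is unbounded in this direction.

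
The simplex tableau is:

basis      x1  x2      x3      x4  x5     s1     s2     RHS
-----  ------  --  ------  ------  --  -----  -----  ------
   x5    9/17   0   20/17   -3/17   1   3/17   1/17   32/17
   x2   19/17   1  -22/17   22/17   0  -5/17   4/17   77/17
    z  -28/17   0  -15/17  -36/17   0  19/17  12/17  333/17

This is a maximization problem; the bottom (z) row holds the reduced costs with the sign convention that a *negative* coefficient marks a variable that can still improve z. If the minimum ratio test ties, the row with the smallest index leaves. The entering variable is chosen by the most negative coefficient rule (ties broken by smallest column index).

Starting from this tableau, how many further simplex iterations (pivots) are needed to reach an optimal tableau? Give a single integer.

2

pivot: x4 in, x2 out → z = 27
pivot: x3 in, x5 out → z = 69/2
No improving column remains; optimal.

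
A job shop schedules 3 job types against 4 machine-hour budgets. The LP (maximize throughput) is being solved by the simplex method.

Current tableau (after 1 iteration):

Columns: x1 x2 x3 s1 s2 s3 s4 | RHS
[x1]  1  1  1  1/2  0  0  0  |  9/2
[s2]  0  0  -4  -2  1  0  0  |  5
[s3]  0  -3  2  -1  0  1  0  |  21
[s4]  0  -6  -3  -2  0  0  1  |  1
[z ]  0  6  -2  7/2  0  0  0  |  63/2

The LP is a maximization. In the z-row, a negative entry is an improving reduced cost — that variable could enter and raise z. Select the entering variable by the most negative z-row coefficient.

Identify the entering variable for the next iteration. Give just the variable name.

x3

Objective-row coefficients: x1: 0, x2: 6, x3: -2, s1: 7/2, s2: 0, s3: 0, s4: 0.
The most negative is -2 in column x3, so x3 enters.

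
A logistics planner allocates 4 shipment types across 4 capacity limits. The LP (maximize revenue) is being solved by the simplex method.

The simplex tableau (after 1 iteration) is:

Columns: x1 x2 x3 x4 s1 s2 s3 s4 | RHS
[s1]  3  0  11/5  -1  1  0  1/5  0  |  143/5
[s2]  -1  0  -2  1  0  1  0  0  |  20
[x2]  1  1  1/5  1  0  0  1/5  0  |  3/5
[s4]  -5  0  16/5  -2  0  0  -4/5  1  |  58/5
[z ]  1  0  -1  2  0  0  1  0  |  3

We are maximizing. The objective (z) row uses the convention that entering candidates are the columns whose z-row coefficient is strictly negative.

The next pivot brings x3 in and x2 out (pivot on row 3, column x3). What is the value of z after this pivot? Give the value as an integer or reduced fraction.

6

Minimum ratio for x3: (3/5)/(1/5) = 3.
z changes by −(z-row coeff of x3)·ratio = −(-1)·3 = 3.
New z = 3 + 3 = 6.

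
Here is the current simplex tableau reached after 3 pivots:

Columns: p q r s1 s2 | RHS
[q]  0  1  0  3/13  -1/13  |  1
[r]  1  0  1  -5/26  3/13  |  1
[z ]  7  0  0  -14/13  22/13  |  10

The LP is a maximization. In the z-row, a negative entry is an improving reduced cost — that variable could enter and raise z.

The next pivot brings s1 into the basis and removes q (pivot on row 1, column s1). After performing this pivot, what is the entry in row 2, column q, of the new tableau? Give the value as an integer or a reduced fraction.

Pivot element is row 1, column s1: 3/13.
Normalize row 1: new (row 1, q) = 1/(3/13) = 13/3.
row 2 ← row 2 − (-5/26)·(new row 1): 0 − (-5/26)·(13/3) = 5/6.

5/6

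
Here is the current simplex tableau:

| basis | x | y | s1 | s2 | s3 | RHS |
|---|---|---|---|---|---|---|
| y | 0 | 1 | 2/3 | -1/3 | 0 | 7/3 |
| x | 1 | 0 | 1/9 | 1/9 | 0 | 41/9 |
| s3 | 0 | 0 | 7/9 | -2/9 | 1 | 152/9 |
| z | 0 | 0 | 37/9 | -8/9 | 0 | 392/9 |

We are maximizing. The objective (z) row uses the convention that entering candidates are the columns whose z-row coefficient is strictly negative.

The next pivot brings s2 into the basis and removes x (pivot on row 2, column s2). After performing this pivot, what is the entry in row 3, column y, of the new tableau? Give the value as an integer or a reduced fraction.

0

Pivot element is row 2, column s2: 1/9.
Normalize row 2: new (row 2, y) = 0/(1/9) = 0.
row 3 ← row 3 − (-2/9)·(new row 2): 0 − (-2/9)·0 = 0.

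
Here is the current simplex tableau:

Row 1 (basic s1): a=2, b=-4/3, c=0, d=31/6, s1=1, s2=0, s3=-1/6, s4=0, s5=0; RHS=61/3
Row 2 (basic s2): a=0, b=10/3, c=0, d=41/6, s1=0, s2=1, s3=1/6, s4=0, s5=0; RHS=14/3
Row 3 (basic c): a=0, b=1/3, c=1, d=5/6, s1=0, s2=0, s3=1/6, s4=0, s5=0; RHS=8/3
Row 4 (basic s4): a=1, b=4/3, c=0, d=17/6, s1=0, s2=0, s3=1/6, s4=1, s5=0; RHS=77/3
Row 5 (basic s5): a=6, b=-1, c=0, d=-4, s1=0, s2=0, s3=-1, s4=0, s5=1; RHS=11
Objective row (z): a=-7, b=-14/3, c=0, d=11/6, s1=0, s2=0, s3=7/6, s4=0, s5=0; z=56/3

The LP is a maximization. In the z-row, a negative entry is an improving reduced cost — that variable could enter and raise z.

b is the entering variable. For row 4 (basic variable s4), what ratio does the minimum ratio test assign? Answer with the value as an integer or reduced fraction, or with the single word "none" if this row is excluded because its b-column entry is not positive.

77/4

Ratio = RHS / (b entry) = (77/3) / (4/3) = 77/4.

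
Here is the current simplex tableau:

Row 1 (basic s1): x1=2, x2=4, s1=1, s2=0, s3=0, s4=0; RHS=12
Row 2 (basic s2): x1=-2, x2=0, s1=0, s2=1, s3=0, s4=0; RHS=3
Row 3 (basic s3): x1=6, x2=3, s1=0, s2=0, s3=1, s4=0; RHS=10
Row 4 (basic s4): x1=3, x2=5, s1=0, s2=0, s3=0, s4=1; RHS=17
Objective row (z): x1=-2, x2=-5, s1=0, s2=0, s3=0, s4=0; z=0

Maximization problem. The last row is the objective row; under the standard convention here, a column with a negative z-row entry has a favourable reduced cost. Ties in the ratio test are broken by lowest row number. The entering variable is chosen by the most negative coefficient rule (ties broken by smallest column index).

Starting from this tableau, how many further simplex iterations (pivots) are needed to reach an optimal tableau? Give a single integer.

pivot: x2 in, s1 out → z = 15
No improving column remains; optimal.

1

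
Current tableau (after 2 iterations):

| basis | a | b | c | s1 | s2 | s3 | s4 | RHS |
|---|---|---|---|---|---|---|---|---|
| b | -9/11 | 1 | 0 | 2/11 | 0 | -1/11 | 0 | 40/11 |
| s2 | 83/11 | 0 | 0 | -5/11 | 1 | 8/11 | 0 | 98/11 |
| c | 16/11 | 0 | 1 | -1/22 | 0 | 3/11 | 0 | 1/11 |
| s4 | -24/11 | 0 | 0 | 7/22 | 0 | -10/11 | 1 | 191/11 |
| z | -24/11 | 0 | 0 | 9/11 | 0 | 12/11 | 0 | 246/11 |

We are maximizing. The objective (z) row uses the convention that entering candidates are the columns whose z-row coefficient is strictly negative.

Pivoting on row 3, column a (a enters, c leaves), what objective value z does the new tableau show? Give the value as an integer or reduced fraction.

Minimum ratio for a: (1/11)/(16/11) = 1/16.
z changes by −(z-row coeff of a)·ratio = −(-24/11)·(1/16) = 3/22.
New z = 246/11 + (3/22) = 45/2.

45/2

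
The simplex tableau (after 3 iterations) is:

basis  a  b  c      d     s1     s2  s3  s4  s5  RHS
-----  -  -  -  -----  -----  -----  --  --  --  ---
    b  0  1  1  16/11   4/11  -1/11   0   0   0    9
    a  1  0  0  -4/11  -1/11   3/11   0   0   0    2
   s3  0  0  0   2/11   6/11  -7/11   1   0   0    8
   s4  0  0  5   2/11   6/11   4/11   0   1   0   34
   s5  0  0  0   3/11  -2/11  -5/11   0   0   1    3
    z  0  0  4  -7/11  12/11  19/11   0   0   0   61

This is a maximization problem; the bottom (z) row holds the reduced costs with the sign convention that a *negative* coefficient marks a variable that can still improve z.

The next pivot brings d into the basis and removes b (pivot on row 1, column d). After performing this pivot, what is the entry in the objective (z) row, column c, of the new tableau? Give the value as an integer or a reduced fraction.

Pivot element is row 1, column d: 16/11.
Normalize row 1: new (row 1, c) = 1/(16/11) = 11/16.
z-row ← z-row − (-7/11)·(new row 1): 4 − (-7/11)·(11/16) = 71/16.

71/16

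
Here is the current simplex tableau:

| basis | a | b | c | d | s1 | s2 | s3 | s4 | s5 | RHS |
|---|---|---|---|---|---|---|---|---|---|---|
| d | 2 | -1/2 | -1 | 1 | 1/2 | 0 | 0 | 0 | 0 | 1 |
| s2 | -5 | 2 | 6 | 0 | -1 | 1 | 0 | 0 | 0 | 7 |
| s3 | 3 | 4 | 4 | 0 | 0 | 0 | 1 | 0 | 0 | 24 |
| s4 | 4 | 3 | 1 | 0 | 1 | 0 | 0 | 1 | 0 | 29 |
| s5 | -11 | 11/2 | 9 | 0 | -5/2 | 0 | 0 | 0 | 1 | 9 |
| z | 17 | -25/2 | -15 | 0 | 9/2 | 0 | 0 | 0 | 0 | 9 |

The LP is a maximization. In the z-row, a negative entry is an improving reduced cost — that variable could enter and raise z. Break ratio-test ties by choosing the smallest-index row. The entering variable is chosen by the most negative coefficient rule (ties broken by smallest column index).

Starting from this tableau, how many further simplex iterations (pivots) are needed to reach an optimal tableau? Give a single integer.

3

pivot: c in, s5 out → z = 24
pivot: b in, c out → z = 324/11
pivot: a in, s3 out → z = 5100/121
No improving column remains; optimal.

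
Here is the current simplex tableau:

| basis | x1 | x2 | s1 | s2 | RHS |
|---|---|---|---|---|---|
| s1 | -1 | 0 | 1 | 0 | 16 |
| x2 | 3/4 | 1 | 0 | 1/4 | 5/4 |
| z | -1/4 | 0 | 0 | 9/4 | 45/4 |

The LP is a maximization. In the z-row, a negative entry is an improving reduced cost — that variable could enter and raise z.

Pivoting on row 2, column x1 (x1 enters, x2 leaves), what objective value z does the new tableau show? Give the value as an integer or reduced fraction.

Minimum ratio for x1: (5/4)/(3/4) = 5/3.
z changes by −(z-row coeff of x1)·ratio = −(-1/4)·(5/3) = 5/12.
New z = 45/4 + (5/12) = 35/3.

35/3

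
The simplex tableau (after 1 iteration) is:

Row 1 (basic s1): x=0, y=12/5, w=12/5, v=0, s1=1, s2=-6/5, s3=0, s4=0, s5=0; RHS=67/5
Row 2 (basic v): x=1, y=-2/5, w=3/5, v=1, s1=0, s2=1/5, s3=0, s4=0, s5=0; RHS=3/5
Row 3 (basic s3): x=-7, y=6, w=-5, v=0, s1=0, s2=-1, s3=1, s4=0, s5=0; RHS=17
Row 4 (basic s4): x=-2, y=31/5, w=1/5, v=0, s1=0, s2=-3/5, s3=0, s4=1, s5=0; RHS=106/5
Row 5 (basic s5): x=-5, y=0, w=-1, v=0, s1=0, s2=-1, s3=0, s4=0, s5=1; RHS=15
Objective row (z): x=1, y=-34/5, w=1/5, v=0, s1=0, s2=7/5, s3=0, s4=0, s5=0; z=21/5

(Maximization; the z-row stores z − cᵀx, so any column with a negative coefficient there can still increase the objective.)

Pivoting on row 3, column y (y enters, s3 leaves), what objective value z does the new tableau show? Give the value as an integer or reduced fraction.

Minimum ratio for y: 17/6 = 17/6.
z changes by −(z-row coeff of y)·ratio = −(-34/5)·(17/6) = 289/15.
New z = 21/5 + (289/15) = 352/15.

352/15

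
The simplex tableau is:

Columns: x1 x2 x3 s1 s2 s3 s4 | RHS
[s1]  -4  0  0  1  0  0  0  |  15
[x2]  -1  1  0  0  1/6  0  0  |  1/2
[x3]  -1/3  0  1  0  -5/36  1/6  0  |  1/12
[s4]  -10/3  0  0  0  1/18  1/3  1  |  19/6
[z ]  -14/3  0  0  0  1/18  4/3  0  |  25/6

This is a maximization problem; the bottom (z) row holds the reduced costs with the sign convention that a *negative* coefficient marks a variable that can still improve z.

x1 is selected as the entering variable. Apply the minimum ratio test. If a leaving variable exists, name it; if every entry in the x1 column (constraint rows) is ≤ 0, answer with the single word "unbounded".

x1-column entries: row 1: -4, row 2: -1, row 3: -1/3, row 4: -10/3. All ≤ 0, so x1 can increase without bound; the LP is unbounded in this direction.

unbounded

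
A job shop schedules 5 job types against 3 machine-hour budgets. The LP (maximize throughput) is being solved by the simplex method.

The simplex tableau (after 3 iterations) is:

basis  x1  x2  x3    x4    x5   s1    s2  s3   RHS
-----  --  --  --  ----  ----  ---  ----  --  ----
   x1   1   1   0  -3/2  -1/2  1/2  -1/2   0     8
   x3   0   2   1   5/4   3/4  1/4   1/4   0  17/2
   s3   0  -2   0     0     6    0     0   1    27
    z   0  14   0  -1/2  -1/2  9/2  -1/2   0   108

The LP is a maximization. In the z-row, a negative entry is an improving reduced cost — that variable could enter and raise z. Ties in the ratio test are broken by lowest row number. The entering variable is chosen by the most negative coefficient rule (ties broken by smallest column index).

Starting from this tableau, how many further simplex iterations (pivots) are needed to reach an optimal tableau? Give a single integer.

2

pivot: x4 in, x3 out → z = 557/5
pivot: s2 in, x4 out → z = 125
No improving column remains; optimal.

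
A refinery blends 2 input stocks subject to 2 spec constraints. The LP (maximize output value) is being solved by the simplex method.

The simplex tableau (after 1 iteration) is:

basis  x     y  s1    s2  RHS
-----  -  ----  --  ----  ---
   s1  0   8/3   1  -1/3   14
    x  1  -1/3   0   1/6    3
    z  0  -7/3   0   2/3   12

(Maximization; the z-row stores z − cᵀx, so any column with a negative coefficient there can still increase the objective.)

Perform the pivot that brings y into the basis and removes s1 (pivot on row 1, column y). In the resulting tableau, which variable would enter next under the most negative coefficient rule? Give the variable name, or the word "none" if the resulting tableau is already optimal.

none

Pivot element 8/3. New z-row = old z-row − (-7/3)·(row 1/(8/3)).
Updated z-row coefficients: x: 0, y: 0, s1: 7/8, s2: 3/8.
No coefficient is strictly negative; the tableau after this pivot is optimal.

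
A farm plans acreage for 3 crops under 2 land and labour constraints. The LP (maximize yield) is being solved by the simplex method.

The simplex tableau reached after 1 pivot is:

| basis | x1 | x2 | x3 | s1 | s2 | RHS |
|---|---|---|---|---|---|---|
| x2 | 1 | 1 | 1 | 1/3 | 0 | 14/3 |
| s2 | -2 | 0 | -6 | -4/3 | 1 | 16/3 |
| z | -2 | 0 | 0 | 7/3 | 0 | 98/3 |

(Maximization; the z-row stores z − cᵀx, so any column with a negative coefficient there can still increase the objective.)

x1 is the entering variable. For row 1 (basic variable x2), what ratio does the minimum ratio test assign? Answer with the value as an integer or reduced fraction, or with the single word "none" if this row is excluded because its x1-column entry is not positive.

Ratio = RHS / (x1 entry) = (14/3) / 1 = 14/3.

14/3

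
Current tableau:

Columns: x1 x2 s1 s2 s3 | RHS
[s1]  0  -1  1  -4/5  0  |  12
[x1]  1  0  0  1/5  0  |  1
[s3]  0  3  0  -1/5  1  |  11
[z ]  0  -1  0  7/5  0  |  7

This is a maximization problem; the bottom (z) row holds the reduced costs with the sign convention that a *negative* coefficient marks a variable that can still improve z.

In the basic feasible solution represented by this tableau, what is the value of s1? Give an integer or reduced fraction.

12

s1 is basic (row 1); its value is the RHS of that row: 12.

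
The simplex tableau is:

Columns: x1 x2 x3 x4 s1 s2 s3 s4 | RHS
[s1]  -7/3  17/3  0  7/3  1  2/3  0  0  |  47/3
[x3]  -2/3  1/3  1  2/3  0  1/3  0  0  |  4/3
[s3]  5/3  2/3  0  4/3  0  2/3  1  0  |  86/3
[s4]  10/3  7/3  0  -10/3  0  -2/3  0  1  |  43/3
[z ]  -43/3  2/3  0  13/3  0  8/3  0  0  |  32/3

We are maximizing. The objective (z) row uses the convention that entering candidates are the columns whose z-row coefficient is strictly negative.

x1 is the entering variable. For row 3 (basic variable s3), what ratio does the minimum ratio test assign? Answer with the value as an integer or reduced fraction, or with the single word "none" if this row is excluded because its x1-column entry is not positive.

86/5

Ratio = RHS / (x1 entry) = (86/3) / (5/3) = 86/5.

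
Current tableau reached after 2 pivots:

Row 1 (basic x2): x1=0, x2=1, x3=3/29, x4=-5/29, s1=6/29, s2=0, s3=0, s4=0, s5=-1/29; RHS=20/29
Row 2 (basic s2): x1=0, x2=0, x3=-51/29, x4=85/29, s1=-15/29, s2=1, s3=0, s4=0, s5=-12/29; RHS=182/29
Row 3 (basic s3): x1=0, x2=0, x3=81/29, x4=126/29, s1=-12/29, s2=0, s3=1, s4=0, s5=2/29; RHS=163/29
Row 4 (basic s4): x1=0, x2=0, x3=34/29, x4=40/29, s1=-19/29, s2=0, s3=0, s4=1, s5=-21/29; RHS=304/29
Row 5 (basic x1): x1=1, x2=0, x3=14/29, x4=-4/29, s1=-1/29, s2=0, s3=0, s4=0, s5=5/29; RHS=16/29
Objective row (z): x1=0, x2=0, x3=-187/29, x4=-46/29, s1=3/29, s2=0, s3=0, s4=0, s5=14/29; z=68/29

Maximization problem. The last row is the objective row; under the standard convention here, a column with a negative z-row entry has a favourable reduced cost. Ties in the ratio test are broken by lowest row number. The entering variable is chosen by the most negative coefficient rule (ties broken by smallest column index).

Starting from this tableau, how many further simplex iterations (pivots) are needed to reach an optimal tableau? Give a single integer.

3

pivot: x3 in, x1 out → z = 68/7
pivot: x4 in, s3 out → z = 34/3
pivot: s1 in, x2 out → z = 193/15
No improving column remains; optimal.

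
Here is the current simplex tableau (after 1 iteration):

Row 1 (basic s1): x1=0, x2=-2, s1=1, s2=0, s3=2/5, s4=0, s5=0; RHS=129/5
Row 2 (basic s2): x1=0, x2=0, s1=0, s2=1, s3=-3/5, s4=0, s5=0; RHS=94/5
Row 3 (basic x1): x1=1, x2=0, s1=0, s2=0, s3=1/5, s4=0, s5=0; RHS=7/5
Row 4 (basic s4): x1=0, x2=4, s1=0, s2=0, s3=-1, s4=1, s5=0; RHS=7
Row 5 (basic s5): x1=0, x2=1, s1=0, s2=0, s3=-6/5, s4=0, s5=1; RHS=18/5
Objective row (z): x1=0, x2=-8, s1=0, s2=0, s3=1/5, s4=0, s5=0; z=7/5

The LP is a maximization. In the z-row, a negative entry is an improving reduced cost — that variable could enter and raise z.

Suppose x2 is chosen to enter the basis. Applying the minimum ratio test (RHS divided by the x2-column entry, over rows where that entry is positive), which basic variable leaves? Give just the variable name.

s4

Ratios: row 1 (s1): entry -2 ≤ 0, skip; row 2 (s2): entry 0 ≤ 0, skip; row 3 (x1): entry 0 ≤ 0, skip; row 4 (s4): 7/4 = 7/4; row 5 (s5): (18/5)/1 = 18/5.
Minimum ratio 7/4 is in the s4 row, so s4 leaves.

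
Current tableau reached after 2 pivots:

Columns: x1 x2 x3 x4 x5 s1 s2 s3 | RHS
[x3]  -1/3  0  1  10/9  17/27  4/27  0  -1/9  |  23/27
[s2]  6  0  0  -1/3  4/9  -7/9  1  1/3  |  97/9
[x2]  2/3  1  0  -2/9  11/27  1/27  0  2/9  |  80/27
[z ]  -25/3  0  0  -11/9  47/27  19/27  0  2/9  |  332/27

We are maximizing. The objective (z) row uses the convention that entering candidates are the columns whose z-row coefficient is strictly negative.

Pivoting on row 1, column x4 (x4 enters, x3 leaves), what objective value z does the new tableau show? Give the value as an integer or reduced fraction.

Minimum ratio for x4: (23/27)/(10/9) = 23/30.
z changes by −(z-row coeff of x4)·ratio = −(-11/9)·(23/30) = 253/270.
New z = 332/27 + (253/270) = 397/30.

397/30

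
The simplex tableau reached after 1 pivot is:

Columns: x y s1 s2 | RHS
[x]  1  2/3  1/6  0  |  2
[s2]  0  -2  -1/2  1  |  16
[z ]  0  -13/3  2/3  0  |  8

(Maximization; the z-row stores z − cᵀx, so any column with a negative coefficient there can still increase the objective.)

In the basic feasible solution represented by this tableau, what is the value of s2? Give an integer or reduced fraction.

s2 is basic (row 2); its value is the RHS of that row: 16.

16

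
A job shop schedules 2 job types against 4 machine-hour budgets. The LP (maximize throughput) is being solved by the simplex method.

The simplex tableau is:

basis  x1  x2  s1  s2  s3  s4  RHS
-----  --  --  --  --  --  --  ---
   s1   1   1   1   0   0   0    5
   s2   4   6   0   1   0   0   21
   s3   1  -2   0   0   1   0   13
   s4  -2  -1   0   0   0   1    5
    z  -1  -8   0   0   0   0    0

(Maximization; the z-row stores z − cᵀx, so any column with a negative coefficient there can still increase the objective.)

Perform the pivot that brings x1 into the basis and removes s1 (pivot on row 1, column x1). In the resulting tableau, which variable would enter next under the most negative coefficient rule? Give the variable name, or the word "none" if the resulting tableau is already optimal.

Pivot element 1. New z-row = old z-row − (-1)·(row 1/1).
Updated z-row coefficients: x1: 0, x2: -7, s1: 1, s2: 0, s3: 0, s4: 0.
The most negative is -7 in column x2, so x2 would enter next.

x2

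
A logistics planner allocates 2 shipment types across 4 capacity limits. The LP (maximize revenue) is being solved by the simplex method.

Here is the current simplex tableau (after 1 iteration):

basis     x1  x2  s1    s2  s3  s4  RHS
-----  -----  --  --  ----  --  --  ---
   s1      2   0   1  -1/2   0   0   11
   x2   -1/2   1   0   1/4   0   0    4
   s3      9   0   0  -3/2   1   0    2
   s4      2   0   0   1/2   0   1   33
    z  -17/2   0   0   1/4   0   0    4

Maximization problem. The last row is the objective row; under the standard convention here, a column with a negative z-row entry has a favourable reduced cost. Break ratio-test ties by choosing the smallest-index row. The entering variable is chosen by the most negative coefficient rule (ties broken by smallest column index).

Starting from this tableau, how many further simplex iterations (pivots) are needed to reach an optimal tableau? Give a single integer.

pivot: x1 in, s3 out → z = 53/9
pivot: s2 in, x2 out → z = 104/3
No improving column remains; optimal.

2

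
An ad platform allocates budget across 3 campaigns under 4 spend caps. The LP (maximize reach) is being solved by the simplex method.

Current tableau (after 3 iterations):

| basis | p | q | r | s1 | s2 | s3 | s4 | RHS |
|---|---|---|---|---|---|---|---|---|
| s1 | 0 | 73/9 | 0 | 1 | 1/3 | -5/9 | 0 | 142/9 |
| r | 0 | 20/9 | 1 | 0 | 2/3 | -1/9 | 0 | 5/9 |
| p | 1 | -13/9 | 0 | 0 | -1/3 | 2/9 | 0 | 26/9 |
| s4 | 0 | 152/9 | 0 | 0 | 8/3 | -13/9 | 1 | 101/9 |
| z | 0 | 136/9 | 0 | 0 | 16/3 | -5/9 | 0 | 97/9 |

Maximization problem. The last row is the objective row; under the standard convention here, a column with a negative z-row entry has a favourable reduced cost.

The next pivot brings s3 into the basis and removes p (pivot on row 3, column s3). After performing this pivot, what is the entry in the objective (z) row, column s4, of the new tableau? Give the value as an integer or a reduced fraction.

Pivot element is row 3, column s3: 2/9.
Normalize row 3: new (row 3, s4) = 0/(2/9) = 0.
z-row ← z-row − (-5/9)·(new row 3): 0 − (-5/9)·0 = 0.

0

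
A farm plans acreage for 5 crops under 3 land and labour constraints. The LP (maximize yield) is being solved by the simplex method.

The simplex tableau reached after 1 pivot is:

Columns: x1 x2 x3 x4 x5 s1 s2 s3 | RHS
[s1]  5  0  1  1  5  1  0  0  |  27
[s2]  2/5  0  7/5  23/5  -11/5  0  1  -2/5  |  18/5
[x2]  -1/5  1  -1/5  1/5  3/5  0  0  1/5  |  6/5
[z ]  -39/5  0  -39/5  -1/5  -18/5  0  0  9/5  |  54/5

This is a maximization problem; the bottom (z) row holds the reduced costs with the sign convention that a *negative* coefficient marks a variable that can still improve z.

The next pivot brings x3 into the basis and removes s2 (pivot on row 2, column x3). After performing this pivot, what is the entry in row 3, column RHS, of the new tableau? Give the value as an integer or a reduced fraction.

12/7

Pivot element is row 2, column x3: 7/5.
Normalize row 2: new (row 2, RHS) = (18/5)/(7/5) = 18/7.
row 3 ← row 3 − (-1/5)·(new row 2): 6/5 − (-1/5)·(18/7) = 12/7.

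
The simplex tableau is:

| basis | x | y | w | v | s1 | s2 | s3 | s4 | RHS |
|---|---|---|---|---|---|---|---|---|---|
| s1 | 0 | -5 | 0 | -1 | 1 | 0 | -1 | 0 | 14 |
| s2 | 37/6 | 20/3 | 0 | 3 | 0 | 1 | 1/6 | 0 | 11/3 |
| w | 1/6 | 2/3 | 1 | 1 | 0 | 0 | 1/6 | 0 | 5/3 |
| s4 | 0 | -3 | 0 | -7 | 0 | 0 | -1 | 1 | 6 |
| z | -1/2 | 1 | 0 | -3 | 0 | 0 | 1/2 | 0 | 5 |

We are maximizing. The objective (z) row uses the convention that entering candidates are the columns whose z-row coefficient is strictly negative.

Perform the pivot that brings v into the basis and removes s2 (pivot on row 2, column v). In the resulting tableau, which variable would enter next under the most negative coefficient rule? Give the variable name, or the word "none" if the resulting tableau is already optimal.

Pivot element 3. New z-row = old z-row − (-3)·(row 2/3).
Updated z-row coefficients: x: 17/3, y: 23/3, w: 0, v: 0, s1: 0, s2: 1, s3: 2/3, s4: 0.
No coefficient is strictly negative; the tableau after this pivot is optimal.

none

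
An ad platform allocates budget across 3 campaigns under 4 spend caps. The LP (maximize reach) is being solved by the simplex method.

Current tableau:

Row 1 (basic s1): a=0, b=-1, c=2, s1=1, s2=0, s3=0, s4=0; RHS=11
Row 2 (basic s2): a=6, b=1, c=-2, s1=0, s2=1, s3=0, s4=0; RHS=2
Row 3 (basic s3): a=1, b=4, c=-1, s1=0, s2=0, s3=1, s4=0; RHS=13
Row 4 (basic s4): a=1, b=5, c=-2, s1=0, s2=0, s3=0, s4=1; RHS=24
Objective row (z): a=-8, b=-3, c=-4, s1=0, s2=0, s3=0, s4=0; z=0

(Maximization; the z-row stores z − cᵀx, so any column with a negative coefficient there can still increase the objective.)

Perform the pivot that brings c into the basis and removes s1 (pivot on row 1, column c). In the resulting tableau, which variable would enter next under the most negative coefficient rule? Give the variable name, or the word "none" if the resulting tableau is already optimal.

a

Pivot element 2. New z-row = old z-row − (-4)·(row 1/2).
Updated z-row coefficients: a: -8, b: -5, c: 0, s1: 2, s2: 0, s3: 0, s4: 0.
The most negative is -8 in column a, so a would enter next.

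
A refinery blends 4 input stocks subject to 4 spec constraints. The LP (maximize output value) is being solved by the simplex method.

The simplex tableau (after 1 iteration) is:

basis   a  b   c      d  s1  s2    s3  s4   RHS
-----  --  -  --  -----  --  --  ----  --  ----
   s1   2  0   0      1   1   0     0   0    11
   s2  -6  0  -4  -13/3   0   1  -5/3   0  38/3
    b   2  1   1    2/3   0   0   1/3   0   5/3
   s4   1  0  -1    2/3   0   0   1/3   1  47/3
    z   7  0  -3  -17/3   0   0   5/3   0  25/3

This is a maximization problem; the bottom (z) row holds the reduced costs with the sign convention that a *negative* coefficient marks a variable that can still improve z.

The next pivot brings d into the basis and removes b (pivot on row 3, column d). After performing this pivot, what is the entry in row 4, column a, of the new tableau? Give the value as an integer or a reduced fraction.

-1

Pivot element is row 3, column d: 2/3.
Normalize row 3: new (row 3, a) = 2/(2/3) = 3.
row 4 ← row 4 − (2/3)·(new row 3): 1 − (2/3)·3 = -1.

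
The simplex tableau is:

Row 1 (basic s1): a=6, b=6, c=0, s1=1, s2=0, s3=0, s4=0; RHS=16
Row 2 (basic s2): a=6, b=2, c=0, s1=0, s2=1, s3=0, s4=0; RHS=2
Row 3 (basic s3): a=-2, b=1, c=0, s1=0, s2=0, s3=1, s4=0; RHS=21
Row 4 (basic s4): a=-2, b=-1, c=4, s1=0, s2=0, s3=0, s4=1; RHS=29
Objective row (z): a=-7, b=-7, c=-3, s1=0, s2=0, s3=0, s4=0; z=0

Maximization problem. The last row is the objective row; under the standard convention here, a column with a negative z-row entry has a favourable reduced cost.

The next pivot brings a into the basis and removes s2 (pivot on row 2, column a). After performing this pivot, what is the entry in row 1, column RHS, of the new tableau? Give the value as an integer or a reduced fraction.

14

Pivot element is row 2, column a: 6.
Normalize row 2: new (row 2, RHS) = 2/6 = 1/3.
row 1 ← row 1 − 6·(new row 2): 16 − 6·(1/3) = 14.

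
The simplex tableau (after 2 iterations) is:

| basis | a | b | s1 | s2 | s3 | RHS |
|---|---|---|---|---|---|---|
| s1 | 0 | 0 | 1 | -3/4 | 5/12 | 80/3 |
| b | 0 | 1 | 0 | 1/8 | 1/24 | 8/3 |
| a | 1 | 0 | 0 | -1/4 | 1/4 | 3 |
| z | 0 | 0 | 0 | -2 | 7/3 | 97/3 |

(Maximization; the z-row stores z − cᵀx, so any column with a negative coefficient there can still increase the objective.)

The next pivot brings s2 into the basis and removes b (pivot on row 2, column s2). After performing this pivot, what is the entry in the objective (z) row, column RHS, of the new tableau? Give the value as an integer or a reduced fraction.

Pivot element is row 2, column s2: 1/8.
Normalize row 2: new (row 2, RHS) = (8/3)/(1/8) = 64/3.
z-row ← z-row − (-2)·(new row 2): 97/3 − (-2)·(64/3) = 75.

75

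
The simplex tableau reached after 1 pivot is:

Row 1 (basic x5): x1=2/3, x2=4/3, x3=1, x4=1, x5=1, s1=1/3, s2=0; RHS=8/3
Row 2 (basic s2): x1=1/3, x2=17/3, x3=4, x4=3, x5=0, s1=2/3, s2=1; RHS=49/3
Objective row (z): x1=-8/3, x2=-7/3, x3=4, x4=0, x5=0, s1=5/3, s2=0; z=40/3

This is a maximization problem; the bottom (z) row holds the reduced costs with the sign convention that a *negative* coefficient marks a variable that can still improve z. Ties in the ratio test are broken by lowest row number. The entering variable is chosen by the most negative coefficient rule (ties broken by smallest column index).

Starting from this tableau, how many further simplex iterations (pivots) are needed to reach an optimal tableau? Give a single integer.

pivot: x1 in, x5 out → z = 24
No improving column remains; optimal.

1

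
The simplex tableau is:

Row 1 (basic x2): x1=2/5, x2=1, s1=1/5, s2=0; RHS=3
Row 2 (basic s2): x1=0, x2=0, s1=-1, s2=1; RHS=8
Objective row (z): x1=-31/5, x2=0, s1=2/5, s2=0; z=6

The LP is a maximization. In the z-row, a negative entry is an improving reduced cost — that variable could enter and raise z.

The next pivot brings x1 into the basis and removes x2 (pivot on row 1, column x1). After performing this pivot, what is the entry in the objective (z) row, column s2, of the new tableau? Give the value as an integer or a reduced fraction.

0

Pivot element is row 1, column x1: 2/5.
Normalize row 1: new (row 1, s2) = 0/(2/5) = 0.
z-row ← z-row − (-31/5)·(new row 1): 0 − (-31/5)·0 = 0.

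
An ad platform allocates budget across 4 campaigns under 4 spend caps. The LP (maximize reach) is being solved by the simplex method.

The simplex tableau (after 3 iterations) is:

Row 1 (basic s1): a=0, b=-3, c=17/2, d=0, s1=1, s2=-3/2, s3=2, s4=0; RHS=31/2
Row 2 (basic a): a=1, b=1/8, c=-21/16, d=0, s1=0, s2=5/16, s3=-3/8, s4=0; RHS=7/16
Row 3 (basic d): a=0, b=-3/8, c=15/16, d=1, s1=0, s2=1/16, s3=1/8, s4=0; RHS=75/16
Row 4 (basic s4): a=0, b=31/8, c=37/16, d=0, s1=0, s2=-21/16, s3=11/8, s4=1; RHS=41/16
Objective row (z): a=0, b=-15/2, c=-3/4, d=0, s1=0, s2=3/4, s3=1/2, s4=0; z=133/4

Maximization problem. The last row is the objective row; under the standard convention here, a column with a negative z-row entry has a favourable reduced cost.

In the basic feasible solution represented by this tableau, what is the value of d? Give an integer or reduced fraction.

d is basic (row 3); its value is the RHS of that row: 75/16.

75/16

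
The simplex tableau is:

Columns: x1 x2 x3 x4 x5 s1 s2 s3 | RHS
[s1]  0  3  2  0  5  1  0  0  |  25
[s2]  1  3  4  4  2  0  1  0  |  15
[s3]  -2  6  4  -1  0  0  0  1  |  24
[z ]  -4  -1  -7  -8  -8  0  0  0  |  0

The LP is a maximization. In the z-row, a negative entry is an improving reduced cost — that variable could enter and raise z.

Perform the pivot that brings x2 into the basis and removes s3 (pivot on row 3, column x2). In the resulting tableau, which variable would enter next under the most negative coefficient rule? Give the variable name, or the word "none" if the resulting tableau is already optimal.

Pivot element 6. New z-row = old z-row − (-1)·(row 3/6).
Updated z-row coefficients: x1: -13/3, x2: 0, x3: -19/3, x4: -49/6, x5: -8, s1: 0, s2: 0, s3: 1/6.
The most negative is -49/6 in column x4, so x4 would enter next.

x4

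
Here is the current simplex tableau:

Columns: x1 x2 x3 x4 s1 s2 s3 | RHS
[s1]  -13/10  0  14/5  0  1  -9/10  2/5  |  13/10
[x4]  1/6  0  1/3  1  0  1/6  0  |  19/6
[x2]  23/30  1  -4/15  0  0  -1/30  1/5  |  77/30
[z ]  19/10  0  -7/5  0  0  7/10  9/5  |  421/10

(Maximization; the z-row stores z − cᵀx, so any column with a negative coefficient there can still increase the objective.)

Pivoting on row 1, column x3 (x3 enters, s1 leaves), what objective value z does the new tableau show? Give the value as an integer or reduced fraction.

Minimum ratio for x3: (13/10)/(14/5) = 13/28.
z changes by −(z-row coeff of x3)·ratio = −(-7/5)·(13/28) = 13/20.
New z = 421/10 + (13/20) = 171/4.

171/4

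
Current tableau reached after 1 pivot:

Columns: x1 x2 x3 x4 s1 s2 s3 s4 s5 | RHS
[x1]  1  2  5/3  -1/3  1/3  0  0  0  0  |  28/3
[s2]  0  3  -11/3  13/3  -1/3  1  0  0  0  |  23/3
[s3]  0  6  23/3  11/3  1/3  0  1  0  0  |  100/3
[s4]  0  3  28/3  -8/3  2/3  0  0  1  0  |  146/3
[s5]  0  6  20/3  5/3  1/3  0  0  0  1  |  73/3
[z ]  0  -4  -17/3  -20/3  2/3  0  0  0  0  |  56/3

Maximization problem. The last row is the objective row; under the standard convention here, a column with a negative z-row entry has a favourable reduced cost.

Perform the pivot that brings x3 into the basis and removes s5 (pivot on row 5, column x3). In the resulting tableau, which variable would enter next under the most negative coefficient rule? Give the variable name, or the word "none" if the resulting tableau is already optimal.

Pivot element 20/3. New z-row = old z-row − (-17/3)·(row 5/(20/3)).
Updated z-row coefficients: x1: 0, x2: 11/10, x3: 0, x4: -21/4, s1: 19/20, s2: 0, s3: 0, s4: 0, s5: 17/20.
The most negative is -21/4 in column x4, so x4 would enter next.

x4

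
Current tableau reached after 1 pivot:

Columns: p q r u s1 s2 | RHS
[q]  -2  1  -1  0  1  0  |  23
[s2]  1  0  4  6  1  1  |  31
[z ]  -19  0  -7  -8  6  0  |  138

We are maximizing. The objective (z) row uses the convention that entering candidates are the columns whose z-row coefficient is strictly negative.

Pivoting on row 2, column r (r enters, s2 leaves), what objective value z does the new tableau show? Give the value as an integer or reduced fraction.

769/4

Minimum ratio for r: 31/4 = 31/4.
z changes by −(z-row coeff of r)·ratio = −(-7)·(31/4) = 217/4.
New z = 138 + (217/4) = 769/4.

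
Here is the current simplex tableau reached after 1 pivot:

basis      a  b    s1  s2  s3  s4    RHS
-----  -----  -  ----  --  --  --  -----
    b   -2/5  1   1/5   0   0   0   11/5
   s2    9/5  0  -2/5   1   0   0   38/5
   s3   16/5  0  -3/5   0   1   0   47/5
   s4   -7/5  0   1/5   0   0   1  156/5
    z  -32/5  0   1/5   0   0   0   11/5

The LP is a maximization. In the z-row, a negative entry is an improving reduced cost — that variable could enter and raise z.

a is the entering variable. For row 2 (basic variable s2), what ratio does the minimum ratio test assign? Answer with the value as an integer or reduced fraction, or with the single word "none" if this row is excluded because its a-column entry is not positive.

38/9

Ratio = RHS / (a entry) = (38/5) / (9/5) = 38/9.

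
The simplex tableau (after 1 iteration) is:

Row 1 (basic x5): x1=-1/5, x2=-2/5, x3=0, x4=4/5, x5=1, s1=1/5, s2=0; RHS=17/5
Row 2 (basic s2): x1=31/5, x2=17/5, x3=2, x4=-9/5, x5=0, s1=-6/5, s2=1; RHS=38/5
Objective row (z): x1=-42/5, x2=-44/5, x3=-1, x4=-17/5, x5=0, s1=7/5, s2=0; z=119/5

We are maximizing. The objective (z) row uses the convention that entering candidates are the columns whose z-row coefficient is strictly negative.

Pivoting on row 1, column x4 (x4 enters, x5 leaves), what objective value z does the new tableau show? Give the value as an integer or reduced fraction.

153/4

Minimum ratio for x4: (17/5)/(4/5) = 17/4.
z changes by −(z-row coeff of x4)·ratio = −(-17/5)·(17/4) = 289/20.
New z = 119/5 + (289/20) = 153/4.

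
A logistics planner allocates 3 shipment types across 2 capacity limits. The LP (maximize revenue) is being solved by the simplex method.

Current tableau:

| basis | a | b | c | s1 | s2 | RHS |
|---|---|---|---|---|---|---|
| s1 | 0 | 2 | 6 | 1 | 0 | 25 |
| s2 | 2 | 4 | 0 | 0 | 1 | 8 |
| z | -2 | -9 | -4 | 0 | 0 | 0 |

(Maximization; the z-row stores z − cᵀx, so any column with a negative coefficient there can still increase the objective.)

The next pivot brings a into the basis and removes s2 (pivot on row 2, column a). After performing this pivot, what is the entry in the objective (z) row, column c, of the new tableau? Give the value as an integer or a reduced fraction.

Pivot element is row 2, column a: 2.
Normalize row 2: new (row 2, c) = 0/2 = 0.
z-row ← z-row − (-2)·(new row 2): -4 − (-2)·0 = -4.

-4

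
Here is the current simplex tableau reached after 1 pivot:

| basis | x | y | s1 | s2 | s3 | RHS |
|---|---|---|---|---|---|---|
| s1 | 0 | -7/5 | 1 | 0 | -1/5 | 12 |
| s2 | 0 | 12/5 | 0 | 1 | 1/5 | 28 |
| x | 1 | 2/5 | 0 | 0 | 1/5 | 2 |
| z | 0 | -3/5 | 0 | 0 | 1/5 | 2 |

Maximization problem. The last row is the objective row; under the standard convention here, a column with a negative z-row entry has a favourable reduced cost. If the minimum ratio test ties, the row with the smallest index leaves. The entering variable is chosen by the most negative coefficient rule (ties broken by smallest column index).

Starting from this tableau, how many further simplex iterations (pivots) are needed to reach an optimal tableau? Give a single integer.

1

pivot: y in, x out → z = 5
No improving column remains; optimal.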